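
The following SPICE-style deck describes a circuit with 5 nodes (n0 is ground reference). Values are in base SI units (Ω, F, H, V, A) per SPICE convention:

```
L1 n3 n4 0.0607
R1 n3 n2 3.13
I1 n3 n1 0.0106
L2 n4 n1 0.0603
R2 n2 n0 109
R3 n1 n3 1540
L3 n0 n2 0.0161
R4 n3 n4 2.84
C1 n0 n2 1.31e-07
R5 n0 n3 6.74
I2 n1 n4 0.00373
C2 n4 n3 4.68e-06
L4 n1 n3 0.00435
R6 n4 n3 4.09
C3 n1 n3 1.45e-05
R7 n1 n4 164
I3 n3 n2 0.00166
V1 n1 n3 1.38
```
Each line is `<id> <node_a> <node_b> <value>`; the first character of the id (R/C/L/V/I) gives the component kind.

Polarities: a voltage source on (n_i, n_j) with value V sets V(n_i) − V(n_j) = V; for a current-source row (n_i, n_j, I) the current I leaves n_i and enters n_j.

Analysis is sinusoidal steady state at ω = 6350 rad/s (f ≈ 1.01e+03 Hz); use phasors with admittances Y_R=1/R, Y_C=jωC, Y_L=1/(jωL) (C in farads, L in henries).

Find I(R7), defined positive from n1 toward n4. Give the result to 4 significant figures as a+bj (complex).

0.008293+4.139e-05j A

Apply KCL at each of the 4 non-ground nodes and solve the resulting linear system.
Node n1: branches {I1, L2, R3, I2, L4, C3, R7, V1} → V_1 = 1.380+0.0002618j
Node n2: branches {R1, R2, L3, C1, I3} → V_2 = 0.004733+0.0003834j
Node n3: branches {L1, R1, I1, R3, R4, R5, C2, L4, R6, C3, I3, V1} → V_3 = -0.0003158+0.0002618j
Node n4: branches {L1, L2, R4, I2, C2, R6, R7} → V_4 = 0.01956-0.006526j
Source currents: i(V1)=-0.002337-0.07359j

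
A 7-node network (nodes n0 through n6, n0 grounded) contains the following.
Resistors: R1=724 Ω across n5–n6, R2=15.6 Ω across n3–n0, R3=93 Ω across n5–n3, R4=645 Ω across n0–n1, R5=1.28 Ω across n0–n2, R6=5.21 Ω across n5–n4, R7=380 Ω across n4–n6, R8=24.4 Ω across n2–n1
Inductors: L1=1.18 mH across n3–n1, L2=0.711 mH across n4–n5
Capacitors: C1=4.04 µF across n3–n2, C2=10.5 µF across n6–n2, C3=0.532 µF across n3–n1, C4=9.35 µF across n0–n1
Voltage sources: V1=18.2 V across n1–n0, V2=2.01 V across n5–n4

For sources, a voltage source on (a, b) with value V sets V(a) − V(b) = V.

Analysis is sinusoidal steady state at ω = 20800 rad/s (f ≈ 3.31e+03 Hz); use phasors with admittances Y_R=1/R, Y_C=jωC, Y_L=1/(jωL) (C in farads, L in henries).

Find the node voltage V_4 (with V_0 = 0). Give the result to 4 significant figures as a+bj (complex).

-3.341-3.172j V

Element admittances at ω=20800 rad/s:
  Y(R1) = 0.001381+0.000j S between n5,n6
  Y(R2) = 0.06410+0.000j S between n3,n0
  Y(R3) = 0.01075+0.000j S between n5,n3
  Y(L1) = 0.000-0.04074j S between n3,n1
  Y(C1) = 0.000+0.08403j S between n3,n2
  Y(R4) = 0.001550+0.000j S between n0,n1
  Y(R5) = 0.7812+0.000j S between n0,n2
  Y(R6) = 0.1919+0.000j S between n5,n4
  Y(C2) = 0.000+0.2184j S between n6,n2
  Y(L2) = 0.000-0.06762j S between n4,n5
  Y(R7) = 0.002632+0.000j S between n4,n6
  Y(R8) = 0.04098+0.000j S between n2,n1
  Y(C3) = 0.000+0.01107j S between n3,n1
  Y(C4) = 0.000+0.1945j S between n0,n1
  V1: constraint V(n1)−V(n0) = 18.2
  V2: constraint V(n5)−V(n4) = 2.01
Assemble and solve the 8×8 MNA system:
  V(n1)=18.20+0.000j  V(n2)=1.276-0.4279j  V(n3)=-2.777-4.222j  V(n4)=-3.341-3.172j  V(n5)=-1.331-3.172j  V(n6)=1.224-0.3568j
  i(V1)=-0.8471-2.935j  i(V2)=-0.3978+0.1285j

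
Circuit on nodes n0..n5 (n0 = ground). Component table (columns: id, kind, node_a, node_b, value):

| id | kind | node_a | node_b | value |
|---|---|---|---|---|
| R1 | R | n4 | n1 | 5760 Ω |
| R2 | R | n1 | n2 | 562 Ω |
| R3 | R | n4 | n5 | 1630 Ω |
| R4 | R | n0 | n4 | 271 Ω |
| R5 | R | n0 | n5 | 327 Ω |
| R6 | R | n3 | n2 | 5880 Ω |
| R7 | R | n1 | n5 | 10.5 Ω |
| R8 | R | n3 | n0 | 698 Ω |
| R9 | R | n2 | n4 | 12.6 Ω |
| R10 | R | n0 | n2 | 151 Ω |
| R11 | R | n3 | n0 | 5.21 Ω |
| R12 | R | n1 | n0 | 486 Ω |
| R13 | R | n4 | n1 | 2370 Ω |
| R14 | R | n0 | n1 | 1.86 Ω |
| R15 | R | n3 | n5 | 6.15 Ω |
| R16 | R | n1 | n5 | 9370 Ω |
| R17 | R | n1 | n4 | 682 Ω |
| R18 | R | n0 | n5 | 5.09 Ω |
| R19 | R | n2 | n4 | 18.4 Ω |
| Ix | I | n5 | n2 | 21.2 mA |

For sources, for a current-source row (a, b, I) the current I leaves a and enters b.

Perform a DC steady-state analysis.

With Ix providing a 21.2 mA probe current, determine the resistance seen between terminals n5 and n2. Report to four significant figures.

R_eq = 70.64 Ω

Apply KCL at each of the 5 non-ground nodes and solve the resulting linear system.
Node n1: branches {R1, R2, R7, R12, R13, R14, R16, R17} → V_1 = 0.0006291
Node n2: branches {R2, R6, R9, R10, R19, Ix} → V_2 = 1.445
Node n3: branches {R6, R8, R11, R15} → V_3 = -0.02332
Node n4: branches {R1, R3, R4, R9, R13, R17, R19} → V_4 = 1.379
Node n5: branches {R3, R5, R7, R15, R16, R18, Ix} → V_5 = -0.05258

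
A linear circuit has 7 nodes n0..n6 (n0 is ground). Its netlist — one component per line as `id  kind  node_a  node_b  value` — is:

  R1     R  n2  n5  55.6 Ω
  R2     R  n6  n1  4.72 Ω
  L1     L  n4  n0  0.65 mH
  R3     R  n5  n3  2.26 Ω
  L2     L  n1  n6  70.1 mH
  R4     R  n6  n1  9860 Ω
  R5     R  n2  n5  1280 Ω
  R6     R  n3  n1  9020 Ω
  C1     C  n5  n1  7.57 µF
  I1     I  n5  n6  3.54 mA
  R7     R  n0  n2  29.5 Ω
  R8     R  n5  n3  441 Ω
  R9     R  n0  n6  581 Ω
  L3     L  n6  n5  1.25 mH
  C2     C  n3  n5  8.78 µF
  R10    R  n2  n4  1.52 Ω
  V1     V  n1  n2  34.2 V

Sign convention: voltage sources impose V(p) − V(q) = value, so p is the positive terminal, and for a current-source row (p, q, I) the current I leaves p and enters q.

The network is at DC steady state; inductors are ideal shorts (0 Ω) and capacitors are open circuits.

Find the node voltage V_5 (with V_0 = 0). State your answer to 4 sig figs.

Apply KCL at each of the 6 non-ground nodes and solve the resulting linear system.
Node n1: branches {R2, L2, R4, R6, C1, V1} → V_1 = 34.12
Node n2: branches {R1, R5, R7, R10, V1} → V_2 = -0.08488
Node n3: branches {R3, R6, R8, C2} → V_3 = 34.12
Node n4: branches {L1, R10} → V_4 = 0.000
Node n5: branches {R1, R3, R5, C1, I1, R8, L3, C2} → V_5 = 34.12
Node n6: branches {R2, L2, R4, I1, R9, L3} → V_6 = 34.12
Source currents: i(L1)=-0.05584, i(L2)=0.7005, i(L3)=0.6454, i(V1)=-0.7005

34.12 V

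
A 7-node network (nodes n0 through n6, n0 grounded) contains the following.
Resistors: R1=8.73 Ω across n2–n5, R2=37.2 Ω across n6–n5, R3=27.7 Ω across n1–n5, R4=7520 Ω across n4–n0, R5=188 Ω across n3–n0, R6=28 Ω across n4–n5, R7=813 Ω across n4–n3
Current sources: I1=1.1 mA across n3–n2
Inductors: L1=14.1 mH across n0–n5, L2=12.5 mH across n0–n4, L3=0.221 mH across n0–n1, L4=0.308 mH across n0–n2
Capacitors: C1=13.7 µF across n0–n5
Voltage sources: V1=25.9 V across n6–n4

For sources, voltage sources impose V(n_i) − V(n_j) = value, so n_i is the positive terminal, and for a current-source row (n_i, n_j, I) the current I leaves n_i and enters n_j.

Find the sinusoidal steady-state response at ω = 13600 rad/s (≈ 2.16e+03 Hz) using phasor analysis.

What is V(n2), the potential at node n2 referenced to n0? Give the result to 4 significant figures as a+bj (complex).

0.09320-0.1202j V

Apply KCL at each of the 6 non-ground nodes and solve the resulting linear system.
Node n1: branches {R3, L3} → V_1 = 0.03178-0.02155j
Node n2: branches {R1, I1, L4} → V_2 = 0.09320-0.1202j
Node n3: branches {I1, R5, R7} → V_3 = -2.228-0.2482j
Node n4: branches {R4, L2, R6, R7, V1} → V_4 = -10.97-1.321j
Node n5: branches {R1, R2, R3, L1, R6, C1} → V_5 = -0.1668-0.3144j
Node n6: branches {R2, V1} → V_6 = 14.93-1.321j
Source currents: i(V1)=-0.4058+0.02707j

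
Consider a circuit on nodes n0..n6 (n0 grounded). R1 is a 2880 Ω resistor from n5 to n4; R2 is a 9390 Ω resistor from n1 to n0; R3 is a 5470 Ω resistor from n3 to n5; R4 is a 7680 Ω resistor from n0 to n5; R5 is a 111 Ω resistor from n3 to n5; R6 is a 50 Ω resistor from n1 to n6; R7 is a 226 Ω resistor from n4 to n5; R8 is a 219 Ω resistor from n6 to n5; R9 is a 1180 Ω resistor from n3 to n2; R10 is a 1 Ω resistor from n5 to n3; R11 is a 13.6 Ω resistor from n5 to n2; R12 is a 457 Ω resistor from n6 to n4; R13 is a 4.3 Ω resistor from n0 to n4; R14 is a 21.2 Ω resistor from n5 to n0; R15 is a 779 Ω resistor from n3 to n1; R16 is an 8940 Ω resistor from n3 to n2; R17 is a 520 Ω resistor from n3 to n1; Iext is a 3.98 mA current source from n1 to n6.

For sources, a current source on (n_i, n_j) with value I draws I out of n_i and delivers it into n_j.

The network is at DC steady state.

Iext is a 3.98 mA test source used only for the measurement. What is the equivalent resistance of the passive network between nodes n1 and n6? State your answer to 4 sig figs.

Apply KCL at each of the 6 non-ground nodes and solve the resulting linear system.
Node n1: branches {R2, R6, R15, R17, Iext} → V_1 = -0.1219
Node n2: branches {R9, R11, R16} → V_2 = -0.002101
Node n3: branches {R3, R5, R9, R10, R15, R16, R17} → V_3 = -0.002475
Node n4: branches {R1, R7, R12, R13} → V_4 = 0.0004821
Node n5: branches {R1, R3, R4, R5, R7, R8, R10, R11, R14} → V_5 = -0.002096
Node n6: branches {R6, R8, R12, Iext} → V_6 = 0.05734

R_eq = 45.03 Ω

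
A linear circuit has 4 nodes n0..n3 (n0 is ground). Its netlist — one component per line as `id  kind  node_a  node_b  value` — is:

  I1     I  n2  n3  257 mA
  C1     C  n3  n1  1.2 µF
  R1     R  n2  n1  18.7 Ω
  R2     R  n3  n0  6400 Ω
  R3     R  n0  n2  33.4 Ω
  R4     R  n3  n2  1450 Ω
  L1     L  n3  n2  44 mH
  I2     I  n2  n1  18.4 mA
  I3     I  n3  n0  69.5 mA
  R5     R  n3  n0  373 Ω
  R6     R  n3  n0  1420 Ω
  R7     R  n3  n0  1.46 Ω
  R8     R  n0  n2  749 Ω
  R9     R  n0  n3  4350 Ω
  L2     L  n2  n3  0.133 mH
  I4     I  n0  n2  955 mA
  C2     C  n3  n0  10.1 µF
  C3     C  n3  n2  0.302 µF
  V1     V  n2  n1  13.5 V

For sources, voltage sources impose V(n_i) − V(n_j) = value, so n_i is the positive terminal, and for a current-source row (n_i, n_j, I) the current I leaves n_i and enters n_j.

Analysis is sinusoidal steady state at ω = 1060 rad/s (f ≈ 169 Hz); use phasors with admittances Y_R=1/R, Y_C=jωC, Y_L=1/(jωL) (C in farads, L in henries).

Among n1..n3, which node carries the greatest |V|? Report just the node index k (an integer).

Element admittances at ω=1060 rad/s:
  I1: injects 0.257 A into n3 (from n2)
  Y(C1) = 0.000+0.001272j S between n3,n1
  Y(R1) = 0.05348+0.000j S between n2,n1
  Y(R2) = 0.0001563+0.000j S between n3,n0
  Y(R3) = 0.02994+0.000j S between n0,n2
  Y(R4) = 0.0006897+0.000j S between n3,n2
  Y(L1) = 0.000-0.02144j S between n3,n2
  I2: injects 0.0184 A into n1 (from n2)
  I3: injects 0.0695 A into n0 (from n3)
  Y(R5) = 0.002681+0.000j S between n3,n0
  Y(R6) = 0.0007042+0.000j S between n3,n0
  Y(R7) = 0.6849+0.000j S between n3,n0
  Y(R8) = 0.001335+0.000j S between n0,n2
  Y(R9) = 0.0002299+0.000j S between n0,n3
  Y(L2) = 0.000-7.093j S between n2,n3
  I4: injects 0.955 A into n2 (from n0)
  Y(C2) = 0.000+0.01071j S between n3,n0
  Y(C3) = 0.000+0.0003201j S between n3,n2
  V1: constraint V(n2)−V(n1) = 13.5
Assemble and solve the 4×4 MNA system:
  V(n1)=-12.27+0.07042j  V(n2)=1.228+0.07042j  V(n3)=1.230-0.02231j
  i(V1)=-0.7404-0.01717j

1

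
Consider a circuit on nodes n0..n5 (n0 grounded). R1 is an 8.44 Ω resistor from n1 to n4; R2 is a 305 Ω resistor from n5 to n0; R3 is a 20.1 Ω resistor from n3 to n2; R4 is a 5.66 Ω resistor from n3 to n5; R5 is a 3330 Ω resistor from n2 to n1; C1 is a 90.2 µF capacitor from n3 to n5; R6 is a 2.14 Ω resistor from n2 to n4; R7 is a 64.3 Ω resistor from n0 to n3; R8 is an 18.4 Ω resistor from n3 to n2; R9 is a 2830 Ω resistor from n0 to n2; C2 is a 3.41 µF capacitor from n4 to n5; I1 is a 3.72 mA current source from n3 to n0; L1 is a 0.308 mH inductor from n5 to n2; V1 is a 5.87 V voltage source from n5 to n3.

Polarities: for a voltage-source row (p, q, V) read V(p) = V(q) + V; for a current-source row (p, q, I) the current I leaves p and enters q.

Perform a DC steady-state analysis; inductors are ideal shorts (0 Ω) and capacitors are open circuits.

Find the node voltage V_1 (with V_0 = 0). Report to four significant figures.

4.565 V

Apply KCL at each of the 5 non-ground nodes and solve the resulting linear system.
Node n1: branches {R1, R5} → V_1 = 4.565
Node n2: branches {R3, R5, R6, R8, R9, L1} → V_2 = 4.565
Node n3: branches {R3, R4, C1, R7, R8, I1, V1} → V_3 = -1.305
Node n4: branches {R1, R6, C2} → V_4 = 4.565
Node n5: branches {R2, R4, C1, C2, L1, V1} → V_5 = 4.565
Source currents: i(L1)=0.6127, i(V1)=-1.665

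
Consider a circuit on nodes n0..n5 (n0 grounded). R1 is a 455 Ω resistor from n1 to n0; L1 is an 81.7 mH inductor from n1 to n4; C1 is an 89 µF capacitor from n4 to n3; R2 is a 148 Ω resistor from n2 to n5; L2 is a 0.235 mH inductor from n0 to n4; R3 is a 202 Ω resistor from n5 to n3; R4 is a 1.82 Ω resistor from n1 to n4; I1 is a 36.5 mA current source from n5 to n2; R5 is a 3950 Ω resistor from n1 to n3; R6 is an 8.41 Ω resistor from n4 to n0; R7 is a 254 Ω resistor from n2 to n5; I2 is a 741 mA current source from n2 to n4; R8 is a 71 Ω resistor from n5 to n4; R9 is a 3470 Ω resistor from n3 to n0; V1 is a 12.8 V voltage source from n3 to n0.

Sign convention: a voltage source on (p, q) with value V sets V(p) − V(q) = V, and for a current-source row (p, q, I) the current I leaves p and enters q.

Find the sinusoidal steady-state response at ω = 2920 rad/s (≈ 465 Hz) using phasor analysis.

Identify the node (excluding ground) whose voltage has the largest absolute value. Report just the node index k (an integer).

MNA unknowns: 5 node voltages V₁..V_5 plus 1 source current (V1)
R1: Y=0.002198+0.000j on G[1,0]
L1: Y=0.000-0.004192j on G[1,4]
C1: Y=0.000+0.2599j on G[4,3]
R2: Y=0.006757+0.000j on G[2,5]
L2: Y=0.000-1.457j on G[0,4]
R3: Y=0.004950+0.000j on G[5,3]
R4: Y=0.5495+0.000j on G[1,4]
I1: z[5]−=0.0365, z[2]+=0.0365
R5: Y=0.0002532+0.000j on G[1,3]
R6: Y=0.1189+0.000j on G[4,0]
R7: Y=0.003937+0.000j on G[2,5]
I2: z[2]−=0.741, z[4]+=0.741
R8: Y=0.01408+0.000j on G[5,4]
R9: Y=0.0002882+0.000j on G[3,0]
V1: row V3−V0=12.8, i_V1 at 3,0
solve → V1=-2.709+0.4855j, V2=-103.5+0.3607j, V3=12.80+0.000j, V4=-2.727+0.4875j, V5=-37.62+0.3607j
aux → i_V1=-0.3839-4.033j

2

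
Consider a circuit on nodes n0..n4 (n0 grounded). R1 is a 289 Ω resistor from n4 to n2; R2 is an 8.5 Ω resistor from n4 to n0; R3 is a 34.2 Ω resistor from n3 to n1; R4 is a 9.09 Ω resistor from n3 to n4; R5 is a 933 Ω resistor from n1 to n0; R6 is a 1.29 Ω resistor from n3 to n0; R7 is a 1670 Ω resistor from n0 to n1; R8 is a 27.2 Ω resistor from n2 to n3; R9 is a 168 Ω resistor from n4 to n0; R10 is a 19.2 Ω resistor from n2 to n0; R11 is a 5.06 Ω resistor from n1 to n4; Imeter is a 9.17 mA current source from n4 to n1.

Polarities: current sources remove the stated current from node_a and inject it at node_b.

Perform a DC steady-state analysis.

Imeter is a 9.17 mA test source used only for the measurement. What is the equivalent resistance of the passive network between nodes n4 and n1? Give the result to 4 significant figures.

Apply KCL at each of the 4 non-ground nodes and solve the resulting linear system.
Node n1: branches {R3, R5, R7, R11, Imeter} → V_1 = 0.03641
Node n2: branches {R1, R8, R10} → V_2 = 8.067e-05
Node n3: branches {R3, R4, R6, R8} → V_3 = 0.0006153
Node n4: branches {R1, R2, R4, R9, R11, Imeter} → V_4 = -0.004385

R_eq = 4.449 Ω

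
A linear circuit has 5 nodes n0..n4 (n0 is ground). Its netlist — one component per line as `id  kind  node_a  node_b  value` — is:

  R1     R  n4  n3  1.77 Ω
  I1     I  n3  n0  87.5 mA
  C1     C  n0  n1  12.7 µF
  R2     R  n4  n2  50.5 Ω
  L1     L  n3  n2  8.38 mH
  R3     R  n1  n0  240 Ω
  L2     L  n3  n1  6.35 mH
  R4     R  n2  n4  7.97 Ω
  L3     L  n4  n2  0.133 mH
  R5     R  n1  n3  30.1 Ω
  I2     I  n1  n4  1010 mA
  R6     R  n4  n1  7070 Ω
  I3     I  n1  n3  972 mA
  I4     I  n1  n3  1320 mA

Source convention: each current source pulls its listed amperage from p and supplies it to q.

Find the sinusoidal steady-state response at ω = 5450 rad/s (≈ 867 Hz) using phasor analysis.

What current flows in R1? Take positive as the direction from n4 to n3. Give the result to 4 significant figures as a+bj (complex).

Apply KCL at each of the 4 non-ground nodes and solve the resulting linear system.
Node n1: branches {C1, R3, L2, R5, I2, R6, I3, I4} → V_1 = -0.07583+1.260j
Node n2: branches {R2, L1, R4, L3} → V_2 = 56.72+48.99j
Node n3: branches {R1, I1, L1, L2, R5, I3, I4} → V_3 = 54.97+48.94j
Node n4: branches {R1, R2, R4, L3, I2, R6} → V_4 = 56.74+48.99j

1.001+0.03143j A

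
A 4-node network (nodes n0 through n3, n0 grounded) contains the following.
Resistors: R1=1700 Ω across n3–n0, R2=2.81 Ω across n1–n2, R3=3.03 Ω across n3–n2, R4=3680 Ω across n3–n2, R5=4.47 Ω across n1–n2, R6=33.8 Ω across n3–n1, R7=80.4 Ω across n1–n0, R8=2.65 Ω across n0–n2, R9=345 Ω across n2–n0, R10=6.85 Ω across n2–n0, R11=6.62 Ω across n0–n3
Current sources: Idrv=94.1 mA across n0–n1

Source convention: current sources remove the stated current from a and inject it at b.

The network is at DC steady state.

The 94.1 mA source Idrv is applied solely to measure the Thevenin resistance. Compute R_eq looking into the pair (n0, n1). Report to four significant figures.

Element admittances at DC:
  Y(R1) = 0.0005882 S between n3,n0
  Y(R2) = 0.3559 S between n1,n2
  Y(R3) = 0.3300 S between n3,n2
  Y(R4) = 0.0002717 S between n3,n2
  Y(R5) = 0.2237 S between n1,n2
  Y(R6) = 0.02959 S between n3,n1
  Y(R7) = 0.01244 S between n1,n0
  Y(R8) = 0.3774 S between n0,n2
  Y(R9) = 0.002899 S between n2,n0
  Y(R10) = 0.1460 S between n2,n0
  Y(R11) = 0.1511 S between n0,n3
  Idrv: injects 0.0941 A into n1 (from n0)
Assemble and solve the 3×3 MNA system:
  V(n1)=0.2880  V(n2)=0.1410  V(n3)=0.1077

R_eq = 3.060 Ω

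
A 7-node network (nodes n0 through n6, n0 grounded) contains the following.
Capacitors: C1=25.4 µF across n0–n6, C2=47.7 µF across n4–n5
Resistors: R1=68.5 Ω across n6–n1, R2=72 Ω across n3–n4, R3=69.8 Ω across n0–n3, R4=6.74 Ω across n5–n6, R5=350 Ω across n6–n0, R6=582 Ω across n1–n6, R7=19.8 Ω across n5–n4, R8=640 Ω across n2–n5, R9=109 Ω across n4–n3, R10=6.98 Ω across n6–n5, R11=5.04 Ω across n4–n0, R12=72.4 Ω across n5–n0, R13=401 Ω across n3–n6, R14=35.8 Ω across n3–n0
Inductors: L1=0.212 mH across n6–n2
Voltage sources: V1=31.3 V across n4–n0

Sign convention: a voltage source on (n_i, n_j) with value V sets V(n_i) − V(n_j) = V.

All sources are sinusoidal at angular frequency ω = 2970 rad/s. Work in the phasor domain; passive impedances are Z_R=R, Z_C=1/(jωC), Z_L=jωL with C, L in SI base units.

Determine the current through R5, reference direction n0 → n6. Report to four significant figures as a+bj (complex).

-0.05546+0.01147j A

Element admittances at ω=2970 rad/s:
  Y(C1) = 0.000+0.07544j S between n0,n6
  Y(R1) = 0.01460+0.000j S between n6,n1
  Y(R2) = 0.01389+0.000j S between n3,n4
  Y(R3) = 0.01433+0.000j S between n0,n3
  Y(R4) = 0.1484+0.000j S between n5,n6
  Y(R5) = 0.002857+0.000j S between n6,n0
  Y(R6) = 0.001718+0.000j S between n1,n6
  Y(R7) = 0.05051+0.000j S between n5,n4
  Y(R8) = 0.001563+0.000j S between n2,n5
  Y(R9) = 0.009174+0.000j S between n4,n3
  Y(C2) = 0.000+0.1417j S between n4,n5
  Y(R10) = 0.1433+0.000j S between n6,n5
  Y(R11) = 0.1984+0.000j S between n4,n0
  Y(R12) = 0.01381+0.000j S between n5,n0
  Y(L1) = 0.000-1.588j S between n6,n2
  Y(R13) = 0.002494+0.000j S between n3,n6
  Y(R14) = 0.02793+0.000j S between n3,n0
  V1: constraint V(n4)−V(n0) = 31.3
Assemble and solve the 7×7 MNA system:
  V(n1)=19.41-4.013j  V(n2)=19.41-4.012j  V(n3)=11.36-0.1476j  V(n4)=31.30+0.000j  V(n5)=20.70+0.9094j  V(n6)=19.41-4.013j
  i(V1)=-7.334-1.459j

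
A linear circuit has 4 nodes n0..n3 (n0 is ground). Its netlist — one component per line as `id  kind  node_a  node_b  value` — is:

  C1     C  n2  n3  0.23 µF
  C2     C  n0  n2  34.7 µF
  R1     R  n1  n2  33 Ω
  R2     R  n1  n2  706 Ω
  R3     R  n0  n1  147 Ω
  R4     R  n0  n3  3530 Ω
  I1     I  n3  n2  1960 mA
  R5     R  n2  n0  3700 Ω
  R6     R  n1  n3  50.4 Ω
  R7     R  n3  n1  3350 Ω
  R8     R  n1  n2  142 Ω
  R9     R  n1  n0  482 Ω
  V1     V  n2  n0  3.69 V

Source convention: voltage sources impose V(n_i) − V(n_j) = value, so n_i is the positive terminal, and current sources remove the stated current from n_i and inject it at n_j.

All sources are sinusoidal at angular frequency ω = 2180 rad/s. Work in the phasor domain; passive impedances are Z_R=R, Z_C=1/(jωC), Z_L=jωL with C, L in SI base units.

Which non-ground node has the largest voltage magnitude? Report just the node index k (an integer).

3

Element admittances at ω=2180 rad/s:
  Y(C1) = 0.000+0.0005014j S between n2,n3
  Y(C2) = 0.000+0.07565j S between n0,n2
  Y(R1) = 0.03030+0.000j S between n1,n2
  Y(R2) = 0.001416+0.000j S between n1,n2
  Y(R3) = 0.006803+0.000j S between n0,n1
  Y(R4) = 0.0002833+0.000j S between n0,n3
  I1: injects 1.96 A into n2 (from n3)
  Y(R5) = 0.0002703+0.000j S between n2,n0
  Y(R6) = 0.01984+0.000j S between n1,n3
  Y(R7) = 0.0002985+0.000j S between n3,n1
  Y(R8) = 0.007042+0.000j S between n1,n2
  Y(R9) = 0.002075+0.000j S between n1,n0
  V1: constraint V(n2)−V(n0) = 3.69
Assemble and solve the 4×4 MNA system:
  V(n1)=-37.30+1.407j  V(n2)=3.690+0.000j  V(n3)=-132.6+4.734j
  i(V1)=0.3677-0.2930j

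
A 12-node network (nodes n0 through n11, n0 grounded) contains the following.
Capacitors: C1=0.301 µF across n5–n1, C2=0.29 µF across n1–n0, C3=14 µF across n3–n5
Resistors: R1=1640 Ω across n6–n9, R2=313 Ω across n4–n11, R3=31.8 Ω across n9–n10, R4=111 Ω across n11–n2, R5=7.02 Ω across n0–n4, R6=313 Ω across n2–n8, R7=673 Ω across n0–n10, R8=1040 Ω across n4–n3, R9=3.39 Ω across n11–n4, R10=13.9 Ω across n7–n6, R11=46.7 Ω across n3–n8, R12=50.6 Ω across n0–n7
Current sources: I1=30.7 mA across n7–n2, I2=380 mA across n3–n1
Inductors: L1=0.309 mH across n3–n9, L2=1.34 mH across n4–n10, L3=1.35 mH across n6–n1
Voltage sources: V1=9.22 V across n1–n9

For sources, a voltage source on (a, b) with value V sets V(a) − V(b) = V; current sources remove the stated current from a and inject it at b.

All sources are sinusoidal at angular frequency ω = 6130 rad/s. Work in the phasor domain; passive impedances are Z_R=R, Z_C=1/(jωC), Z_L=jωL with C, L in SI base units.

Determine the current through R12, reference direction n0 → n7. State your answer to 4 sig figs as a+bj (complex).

-0.07809+0.01912j A

Apply KCL at each of the 11 non-ground nodes and solve the resulting linear system.
Node n1: branches {C1, C2, L3, I2, V1} → V_1 = 5.627-0.2875j
Node n2: branches {I1, R4, R6} → V_2 = 1.374-0.1819j
Node n3: branches {L1, R8, C3, R11, I2} → V_3 = -3.631-0.9777j
Node n4: branches {R2, R5, L2, R8, R9} → V_4 = -0.5449+0.07113j
Node n5: branches {C1, C3} → V_5 = -3.436-0.9632j
Node n6: branches {R1, L3, R10} → V_6 = 5.463-1.234j
Node n7: branches {I1, R10, R12} → V_7 = 3.951-0.9677j
Node n8: branches {R6, R11} → V_8 = -2.981-0.8744j
Node n9: branches {R1, L1, R3, V1} → V_9 = -3.593-0.2875j
Node n10: branches {R3, L2, R7} → V_10 = -0.6546-0.6800j
Node n11: branches {R2, R4, R9} → V_11 = -0.4887+0.06371j
Source currents: i(V1)=0.2664-0.007024j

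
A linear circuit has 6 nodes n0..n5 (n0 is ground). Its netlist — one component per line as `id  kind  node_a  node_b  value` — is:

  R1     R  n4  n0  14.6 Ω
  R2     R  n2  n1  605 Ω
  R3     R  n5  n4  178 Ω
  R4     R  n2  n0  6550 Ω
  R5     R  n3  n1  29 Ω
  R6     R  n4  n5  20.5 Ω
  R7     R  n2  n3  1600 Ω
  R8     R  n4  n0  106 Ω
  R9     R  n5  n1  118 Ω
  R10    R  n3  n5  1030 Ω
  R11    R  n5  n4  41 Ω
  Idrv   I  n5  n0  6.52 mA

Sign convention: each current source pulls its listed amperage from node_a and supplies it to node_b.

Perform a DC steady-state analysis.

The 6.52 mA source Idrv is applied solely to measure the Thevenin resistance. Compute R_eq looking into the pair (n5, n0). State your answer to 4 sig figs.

Element admittances at DC:
  Y(R1) = 0.06849 S between n4,n0
  Y(R2) = 0.001653 S between n2,n1
  Y(R3) = 0.005618 S between n5,n4
  Y(R4) = 0.0001527 S between n2,n0
  Y(R5) = 0.03448 S between n3,n1
  Y(R6) = 0.04878 S between n4,n5
  Y(R7) = 0.0006250 S between n2,n3
  Y(R8) = 0.009434 S between n4,n0
  Y(R9) = 0.008475 S between n5,n1
  Y(R10) = 0.0009709 S between n3,n5
  Y(R11) = 0.02439 S between n5,n4
  Idrv: injects 0.00652 A into n0 (from n5)
Assemble and solve the 5×5 MNA system:
  V(n1)=-0.1634  V(n2)=-0.1531  V(n3)=-0.1632  V(n4)=-0.08337  V(n5)=-0.1658

R_eq = 25.43 Ω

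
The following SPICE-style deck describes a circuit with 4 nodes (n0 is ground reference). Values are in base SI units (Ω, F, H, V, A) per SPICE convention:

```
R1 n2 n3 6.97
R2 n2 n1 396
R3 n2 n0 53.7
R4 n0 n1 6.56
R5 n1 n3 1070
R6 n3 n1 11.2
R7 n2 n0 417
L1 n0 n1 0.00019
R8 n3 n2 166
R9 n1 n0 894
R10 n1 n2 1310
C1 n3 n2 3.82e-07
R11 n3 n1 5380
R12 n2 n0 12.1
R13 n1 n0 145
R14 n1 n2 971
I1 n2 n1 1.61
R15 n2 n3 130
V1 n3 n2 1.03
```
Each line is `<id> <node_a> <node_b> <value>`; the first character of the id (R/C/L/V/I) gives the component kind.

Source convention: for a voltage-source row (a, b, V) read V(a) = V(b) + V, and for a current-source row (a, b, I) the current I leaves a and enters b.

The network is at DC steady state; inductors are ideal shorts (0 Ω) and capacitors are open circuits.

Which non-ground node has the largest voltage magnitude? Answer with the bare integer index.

MNA unknowns: 3 node voltages V₁..V_3 plus 2 source currents (L1, V1)
R1: Y=0.1435 on G[2,3]
R2: Y=0.002525 on G[2,1]
R3: Y=0.01862 on G[2,0]
R4: Y=0.1524 on G[0,1]
R5: Y=0.0009346 on G[1,3]
R6: Y=0.08929 on G[3,1]
R7: Y=0.002398 on G[2,0]
L1: row V0−V1=0, i_L1 at 0,1
R8: Y=0.006024 on G[3,2]
R9: Y=0.001119 on G[1,0]
R10: Y=0.0007634 on G[1,2]
C1: Y=0.000 on G[3,2]
R11: Y=0.0001859 on G[3,1]
R12: Y=0.08264 on G[2,0]
R13: Y=0.006897 on G[1,0]
R14: Y=0.001030 on G[1,2]
I1: z[2]−=1.61, z[1]+=1.61
R15: Y=0.007692 on G[2,3]
V1: row V3−V2=1.03, i_V1 at 3,2
solve → V1=0.000, V2=-8.585, V3=-7.555
aux → i_L1=-0.8899, i_V1=0.5211

2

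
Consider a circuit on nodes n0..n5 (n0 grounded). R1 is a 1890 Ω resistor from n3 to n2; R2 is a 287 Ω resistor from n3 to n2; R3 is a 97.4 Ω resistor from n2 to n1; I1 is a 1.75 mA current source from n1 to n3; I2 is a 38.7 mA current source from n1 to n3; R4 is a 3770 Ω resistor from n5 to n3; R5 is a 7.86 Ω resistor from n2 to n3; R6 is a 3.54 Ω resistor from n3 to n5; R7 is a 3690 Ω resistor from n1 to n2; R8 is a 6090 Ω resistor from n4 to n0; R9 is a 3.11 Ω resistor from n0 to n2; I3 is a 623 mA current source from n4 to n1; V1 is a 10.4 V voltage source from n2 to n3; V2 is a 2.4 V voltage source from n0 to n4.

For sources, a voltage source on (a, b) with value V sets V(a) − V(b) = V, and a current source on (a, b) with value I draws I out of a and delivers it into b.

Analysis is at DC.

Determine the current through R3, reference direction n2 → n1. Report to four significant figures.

-0.5676 A

Element admittances at DC:
  Y(R1) = 0.0005291 S between n3,n2
  Y(R2) = 0.003484 S between n3,n2
  Y(R3) = 0.01027 S between n2,n1
  I1: injects 0.00175 A into n3 (from n1)
  I2: injects 0.0387 A into n3 (from n1)
  Y(R4) = 0.0002653 S between n5,n3
  Y(R5) = 0.1272 S between n2,n3
  Y(R6) = 0.2825 S between n3,n5
  Y(R7) = 0.0002710 S between n1,n2
  Y(R8) = 0.0001642 S between n4,n0
  Y(R9) = 0.3215 S between n0,n2
  I3: injects 0.623 A into n1 (from n4)
  V1: constraint V(n2)−V(n3) = 10.4
  V2: constraint V(n0)−V(n4) = 2.4
Assemble and solve the 7×7 MNA system:
  V(n1)=57.22  V(n2)=1.938  V(n3)=-8.462  V(n4)=-2.400  V(n5)=-8.462
  i(V1)=-1.405  i(V2)=0.6226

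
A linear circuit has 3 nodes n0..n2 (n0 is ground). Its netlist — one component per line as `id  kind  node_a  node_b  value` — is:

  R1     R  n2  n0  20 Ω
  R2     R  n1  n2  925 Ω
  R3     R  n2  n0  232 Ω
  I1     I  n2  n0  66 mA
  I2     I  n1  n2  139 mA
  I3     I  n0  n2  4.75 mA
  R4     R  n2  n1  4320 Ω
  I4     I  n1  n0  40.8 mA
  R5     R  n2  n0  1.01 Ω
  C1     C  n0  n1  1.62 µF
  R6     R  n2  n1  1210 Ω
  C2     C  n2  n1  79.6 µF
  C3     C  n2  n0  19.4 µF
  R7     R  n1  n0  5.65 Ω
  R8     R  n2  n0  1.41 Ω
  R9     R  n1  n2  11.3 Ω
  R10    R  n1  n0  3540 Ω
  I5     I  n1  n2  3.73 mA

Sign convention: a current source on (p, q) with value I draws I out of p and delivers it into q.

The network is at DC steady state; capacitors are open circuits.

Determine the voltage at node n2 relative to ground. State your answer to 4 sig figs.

0.01069 V

MNA unknowns: 2 node voltages V₁..V_2
R1: Y=0.05000 on G[2,0]
R2: Y=0.001081 on G[1,2]
R3: Y=0.004310 on G[2,0]
I1: z[2]−=0.066, z[0]+=0.066
I2: z[1]−=0.139, z[2]+=0.139
I3: z[0]−=0.00475, z[2]+=0.00475
R4: Y=0.0002315 on G[2,1]
I4: z[1]−=0.0408, z[0]+=0.0408
R5: Y=0.9901 on G[2,0]
C1: Y=0.000 on G[0,1]
R6: Y=0.0008264 on G[2,1]
C2: Y=0.000 on G[2,1]
C3: Y=0.000 on G[2,0]
R7: Y=0.1770 on G[1,0]
R8: Y=0.7092 on G[2,0]
R9: Y=0.08850 on G[1,2]
R10: Y=0.0002825 on G[1,0]
I5: z[1]−=0.00373, z[2]+=0.00373
solve → V1=-0.6814, V2=0.01069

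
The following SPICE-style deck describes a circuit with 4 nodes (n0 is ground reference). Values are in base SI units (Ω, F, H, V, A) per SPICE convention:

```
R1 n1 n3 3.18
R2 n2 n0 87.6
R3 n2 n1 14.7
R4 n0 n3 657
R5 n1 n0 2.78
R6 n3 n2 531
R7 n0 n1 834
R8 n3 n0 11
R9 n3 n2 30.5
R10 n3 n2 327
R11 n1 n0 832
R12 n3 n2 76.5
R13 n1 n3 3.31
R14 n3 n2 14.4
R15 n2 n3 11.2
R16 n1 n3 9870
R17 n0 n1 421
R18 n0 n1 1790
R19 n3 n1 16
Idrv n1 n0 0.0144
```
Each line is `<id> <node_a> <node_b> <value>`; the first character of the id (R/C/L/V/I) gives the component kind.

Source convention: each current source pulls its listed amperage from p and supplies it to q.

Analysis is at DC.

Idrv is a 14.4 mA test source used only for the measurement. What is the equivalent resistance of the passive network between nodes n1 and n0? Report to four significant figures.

Apply KCL at each of the 3 non-ground nodes and solve the resulting linear system.
Node n1: branches {R1, R3, R5, R7, R11, R13, R16, R17, R18, R19, Idrv} → V_1 = -0.03156
Node n2: branches {R2, R3, R6, R9, R10, R12, R14, R15} → V_2 = -0.02754
Node n3: branches {R1, R4, R6, R8, R9, R10, R12, R13, R14, R15, R16, R19} → V_3 = -0.02773

R_eq = 2.192 Ω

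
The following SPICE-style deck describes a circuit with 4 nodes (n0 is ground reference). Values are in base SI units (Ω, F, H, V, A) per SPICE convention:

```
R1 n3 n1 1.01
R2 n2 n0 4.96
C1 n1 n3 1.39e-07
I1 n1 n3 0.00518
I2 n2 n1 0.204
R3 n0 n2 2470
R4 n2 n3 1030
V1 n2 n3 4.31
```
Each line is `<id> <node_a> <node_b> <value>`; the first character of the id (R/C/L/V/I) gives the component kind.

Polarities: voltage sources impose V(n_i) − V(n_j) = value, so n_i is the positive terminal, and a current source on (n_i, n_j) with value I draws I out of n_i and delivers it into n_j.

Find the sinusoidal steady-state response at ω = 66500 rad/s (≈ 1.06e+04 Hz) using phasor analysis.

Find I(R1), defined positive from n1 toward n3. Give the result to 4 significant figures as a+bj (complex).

Apply KCL at each of the 3 non-ground nodes and solve the resulting linear system.
Node n1: branches {R1, C1, I1, I2} → V_1 = -4.109-0.001875j
Node n2: branches {R2, I2, R3, R4, V1} → V_2 = 0.000+0.000j
Node n3: branches {R1, C1, I1, R4, V1} → V_3 = -4.310+0.000j
Source currents: i(V1)=-0.2082+0.000j

0.1988-0.001856j A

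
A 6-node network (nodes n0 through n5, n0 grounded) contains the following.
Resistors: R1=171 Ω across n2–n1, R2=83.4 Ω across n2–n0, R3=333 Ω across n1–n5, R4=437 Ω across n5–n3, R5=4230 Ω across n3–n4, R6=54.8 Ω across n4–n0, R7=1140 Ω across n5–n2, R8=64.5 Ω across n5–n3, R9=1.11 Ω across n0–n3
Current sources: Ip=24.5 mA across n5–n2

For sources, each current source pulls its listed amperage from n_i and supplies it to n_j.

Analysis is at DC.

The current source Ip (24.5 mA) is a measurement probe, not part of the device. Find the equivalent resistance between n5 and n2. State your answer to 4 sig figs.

Element admittances at DC:
  Y(R1) = 0.005848 S between n2,n1
  Y(R2) = 0.01199 S between n2,n0
  Y(R3) = 0.003003 S between n1,n5
  Y(R4) = 0.002288 S between n5,n3
  Y(R5) = 0.0002364 S between n3,n4
  Y(R6) = 0.01825 S between n4,n0
  Y(R7) = 0.0008772 S between n5,n2
  Y(R8) = 0.01550 S between n5,n3
  Y(R9) = 0.9009 S between n0,n3
  Ip: injects 0.0245 A into n2 (from n5)
Assemble and solve the 5×5 MNA system:
  V(n1)=0.6228  V(n2)=1.457  V(n3)=-0.01938  V(n4)=-0.0002479  V(n5)=-1.001

R_eq = 100.3 Ω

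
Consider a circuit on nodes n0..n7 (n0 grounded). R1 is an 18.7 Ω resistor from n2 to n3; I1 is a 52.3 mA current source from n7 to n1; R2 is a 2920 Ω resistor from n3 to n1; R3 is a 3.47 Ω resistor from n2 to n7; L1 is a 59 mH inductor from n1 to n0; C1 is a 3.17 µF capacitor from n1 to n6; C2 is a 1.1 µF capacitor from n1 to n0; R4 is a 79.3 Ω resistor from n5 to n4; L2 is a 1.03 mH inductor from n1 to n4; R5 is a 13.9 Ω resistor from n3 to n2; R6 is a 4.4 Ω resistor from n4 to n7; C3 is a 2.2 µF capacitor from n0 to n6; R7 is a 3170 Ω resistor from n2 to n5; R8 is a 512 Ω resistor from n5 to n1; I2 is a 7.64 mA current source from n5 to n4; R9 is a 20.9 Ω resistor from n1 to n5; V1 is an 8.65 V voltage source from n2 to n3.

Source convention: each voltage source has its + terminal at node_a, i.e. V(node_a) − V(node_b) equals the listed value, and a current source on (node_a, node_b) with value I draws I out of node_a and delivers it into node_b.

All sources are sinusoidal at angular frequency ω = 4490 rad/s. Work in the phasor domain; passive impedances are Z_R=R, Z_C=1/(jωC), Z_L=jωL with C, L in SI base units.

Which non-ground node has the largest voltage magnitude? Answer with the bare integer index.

Element admittances at ω=4490 rad/s:
  Y(R1) = 0.05348+0.000j S between n2,n3
  I1: injects 0.0523 A into n1 (from n7)
  Y(R2) = 0.0003425+0.000j S between n3,n1
  Y(R3) = 0.2882+0.000j S between n2,n7
  Y(L1) = 0.000-0.003775j S between n1,n0
  Y(C1) = 0.000+0.01423j S between n1,n6
  Y(C2) = 0.000+0.004939j S between n1,n0
  Y(R4) = 0.01261+0.000j S between n5,n4
  Y(L2) = 0.000-0.2162j S between n1,n4
  Y(R5) = 0.07194+0.000j S between n3,n2
  Y(R6) = 0.2273+0.000j S between n4,n7
  Y(C3) = 0.000+0.009878j S between n0,n6
  Y(R7) = 0.0003155+0.000j S between n2,n5
  Y(R8) = 0.001953+0.000j S between n5,n1
  I2: injects 0.00764 A into n4 (from n5)
  Y(R9) = 0.04785+0.000j S between n1,n5
  V1: constraint V(n2)−V(n3) = 8.65
Assemble and solve the 8×8 MNA system:
  V(n1)=0.000+0.000j  V(n2)=-0.2158-0.1982j  V(n3)=-8.866-0.1982j  V(n4)=-0.009761-0.1991j  V(n5)=-0.1248-0.04102j  V(n6)=0.000+0.000j  V(n7)=-0.2264-0.1986j
  i(V1)=-1.088-6.786e-05j

3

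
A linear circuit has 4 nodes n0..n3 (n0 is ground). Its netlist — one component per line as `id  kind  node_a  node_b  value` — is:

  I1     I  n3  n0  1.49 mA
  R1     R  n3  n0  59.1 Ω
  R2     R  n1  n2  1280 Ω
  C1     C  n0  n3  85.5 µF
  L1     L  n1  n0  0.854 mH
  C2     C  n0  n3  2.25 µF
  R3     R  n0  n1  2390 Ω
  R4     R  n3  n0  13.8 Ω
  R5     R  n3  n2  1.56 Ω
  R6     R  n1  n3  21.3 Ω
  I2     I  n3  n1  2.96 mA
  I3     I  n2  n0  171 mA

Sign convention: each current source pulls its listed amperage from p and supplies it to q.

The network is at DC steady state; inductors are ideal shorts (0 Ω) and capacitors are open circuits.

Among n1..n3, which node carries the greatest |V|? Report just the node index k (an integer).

2

Element admittances at DC:
  I1: injects 0.00149 A into n0 (from n3)
  Y(R1) = 0.01692 S between n3,n0
  Y(R2) = 0.0007813 S between n1,n2
  Y(C1) = 0.000 S between n0,n3
  L1: short n1↔n0 (DC inductor)
  Y(C2) = 0.000 S between n0,n3
  Y(R3) = 0.0004184 S between n0,n1
  Y(R4) = 0.07246 S between n3,n0
  Y(R5) = 0.6410 S between n3,n2
  Y(R6) = 0.04695 S between n1,n3
  I2: injects 0.00296 A into n1 (from n3)
  I3: injects 0.171 A into n0 (from n2)
Assemble and solve the 4×4 MNA system:
  V(n1)=0.000  V(n2)=-1.543  V(n3)=-1.278
  i(L1)=-0.05825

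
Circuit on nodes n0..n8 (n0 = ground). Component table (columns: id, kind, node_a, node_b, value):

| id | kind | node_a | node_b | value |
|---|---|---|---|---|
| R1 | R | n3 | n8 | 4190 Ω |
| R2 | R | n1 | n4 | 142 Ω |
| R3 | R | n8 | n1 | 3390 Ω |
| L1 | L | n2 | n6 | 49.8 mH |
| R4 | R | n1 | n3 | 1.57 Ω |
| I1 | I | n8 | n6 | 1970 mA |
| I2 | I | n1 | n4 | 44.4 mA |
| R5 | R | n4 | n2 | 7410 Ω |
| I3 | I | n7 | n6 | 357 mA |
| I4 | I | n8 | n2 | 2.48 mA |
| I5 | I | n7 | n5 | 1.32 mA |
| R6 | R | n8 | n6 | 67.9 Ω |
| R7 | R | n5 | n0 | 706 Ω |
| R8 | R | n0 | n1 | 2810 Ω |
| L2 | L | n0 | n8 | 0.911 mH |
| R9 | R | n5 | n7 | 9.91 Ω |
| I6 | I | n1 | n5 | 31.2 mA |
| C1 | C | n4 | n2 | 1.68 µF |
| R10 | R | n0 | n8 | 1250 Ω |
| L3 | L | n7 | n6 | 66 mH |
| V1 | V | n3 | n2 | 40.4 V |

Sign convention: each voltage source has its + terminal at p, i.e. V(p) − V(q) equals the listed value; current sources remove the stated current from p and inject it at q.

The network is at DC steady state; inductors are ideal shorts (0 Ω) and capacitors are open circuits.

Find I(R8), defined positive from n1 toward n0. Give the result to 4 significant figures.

Element admittances at DC:
  Y(R1) = 0.0002387 S between n3,n8
  Y(R2) = 0.007042 S between n1,n4
  Y(R3) = 0.0002950 S between n8,n1
  L1: short n2↔n6 (DC inductor)
  Y(R4) = 0.6369 S between n1,n3
  I1: injects 1.97 A into n6 (from n8)
  I2: injects 0.0444 A into n4 (from n1)
  Y(R5) = 0.0001350 S between n4,n2
  I3: injects 0.357 A into n6 (from n7)
  I4: injects 0.00248 A into n2 (from n8)
  I5: injects 0.00132 A into n5 (from n7)
  Y(R6) = 0.01473 S between n8,n6
  Y(R7) = 0.001416 S between n5,n0
  Y(R8) = 0.0003559 S between n0,n1
  L2: short n0↔n8 (DC inductor)
  Y(R9) = 0.1009 S between n5,n7
  I6: injects 0.0312 A into n5 (from n1)
  Y(C1) = 0.000 S between n4,n2
  Y(R10) = 0.0008000 S between n0,n8
  L3: short n7↔n6 (DC inductor)
  V1: constraint V(n3)−V(n2) = 40.4
Assemble and solve the 12×12 MNA system:
  V(n1)=154.0  V(n2)=113.8  V(n3)=154.2  V(n4)=159.4  V(n5)=112.5  V(n6)=113.8  V(n7)=113.8  V(n8)=0.000
  i(L1)=-0.1657  i(L2)=0.2142  i(L3)=-0.4852  i(V1)=-0.1744

0.05480 A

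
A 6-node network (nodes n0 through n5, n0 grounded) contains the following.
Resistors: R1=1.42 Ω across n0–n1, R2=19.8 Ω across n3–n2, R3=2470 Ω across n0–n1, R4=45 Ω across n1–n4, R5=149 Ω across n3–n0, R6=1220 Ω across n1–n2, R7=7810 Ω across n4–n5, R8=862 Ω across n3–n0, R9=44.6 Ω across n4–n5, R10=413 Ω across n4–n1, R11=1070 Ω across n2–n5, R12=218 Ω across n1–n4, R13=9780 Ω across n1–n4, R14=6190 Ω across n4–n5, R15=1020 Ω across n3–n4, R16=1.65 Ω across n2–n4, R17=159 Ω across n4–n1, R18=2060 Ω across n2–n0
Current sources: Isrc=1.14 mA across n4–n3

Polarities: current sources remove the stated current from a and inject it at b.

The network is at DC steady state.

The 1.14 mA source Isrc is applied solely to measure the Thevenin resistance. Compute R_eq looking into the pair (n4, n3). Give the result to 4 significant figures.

R_eq = 18.52 Ω

MNA unknowns: 5 node voltages V₁..V_5
R1: Y=0.7042 on G[0,1]
R2: Y=0.05051 on G[3,2]
R3: Y=0.0004049 on G[0,1]
R4: Y=0.02222 on G[1,4]
R5: Y=0.006711 on G[3,0]
R6: Y=0.0008197 on G[1,2]
R7: Y=0.0001280 on G[4,5]
R8: Y=0.001160 on G[3,0]
R9: Y=0.02242 on G[4,5]
R10: Y=0.002421 on G[4,1]
R11: Y=0.0009346 on G[2,5]
R12: Y=0.004587 on G[1,4]
R13: Y=0.0001022 on G[1,4]
R14: Y=0.0001616 on G[4,5]
R15: Y=0.0009804 on G[3,4]
R16: Y=0.6061 on G[2,4]
R17: Y=0.006289 on G[4,1]
R18: Y=0.0004854 on G[2,0]
Isrc: z[4]−=0.00114, z[3]+=0.00114
solve → V1=-0.0001905, V2=-0.002285, V3=0.01720, V4=-0.003911, V5=-0.003847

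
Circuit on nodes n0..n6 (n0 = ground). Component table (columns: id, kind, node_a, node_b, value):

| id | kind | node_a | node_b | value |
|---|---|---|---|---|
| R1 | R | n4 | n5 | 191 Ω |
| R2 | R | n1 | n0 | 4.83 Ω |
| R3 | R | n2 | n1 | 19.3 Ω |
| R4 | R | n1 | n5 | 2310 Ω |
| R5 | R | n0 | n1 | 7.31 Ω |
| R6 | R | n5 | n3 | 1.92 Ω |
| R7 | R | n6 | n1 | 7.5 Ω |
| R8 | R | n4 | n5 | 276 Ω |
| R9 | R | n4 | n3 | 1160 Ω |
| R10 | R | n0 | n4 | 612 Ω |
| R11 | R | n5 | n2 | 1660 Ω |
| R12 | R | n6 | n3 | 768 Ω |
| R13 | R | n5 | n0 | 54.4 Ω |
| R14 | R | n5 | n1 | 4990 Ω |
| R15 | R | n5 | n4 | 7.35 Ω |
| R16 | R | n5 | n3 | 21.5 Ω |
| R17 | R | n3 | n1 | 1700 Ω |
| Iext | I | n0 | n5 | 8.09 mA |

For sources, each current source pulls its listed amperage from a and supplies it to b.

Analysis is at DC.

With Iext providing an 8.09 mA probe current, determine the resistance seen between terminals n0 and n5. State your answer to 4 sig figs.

R_eq = 43.34 Ω

Element admittances at DC:
  Y(R1) = 0.005236 S between n4,n5
  Y(R2) = 0.2070 S between n1,n0
  Y(R3) = 0.05181 S between n2,n1
  Y(R4) = 0.0004329 S between n1,n5
  Y(R5) = 0.1368 S between n0,n1
  Y(R6) = 0.5208 S between n5,n3
  Y(R7) = 0.1333 S between n6,n1
  Y(R8) = 0.003623 S between n4,n5
  Y(R9) = 0.0008621 S between n4,n3
  Y(R10) = 0.001634 S between n0,n4
  Y(R11) = 0.0006024 S between n5,n2
  Y(R12) = 0.001302 S between n6,n3
  Y(R13) = 0.01838 S between n5,n0
  Y(R14) = 0.0002004 S between n5,n1
  Y(R15) = 0.1361 S between n5,n4
  Y(R16) = 0.04651 S between n5,n3
  Y(R17) = 0.0005882 S between n3,n1
  Iext: injects 0.00809 A into n5 (from n0)
Assemble and solve the 6×6 MNA system:
  V(n1)=0.003134  V(n2)=0.007128  V(n3)=0.3495  V(n4)=0.3468  V(n5)=0.3507  V(n6)=0.006483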